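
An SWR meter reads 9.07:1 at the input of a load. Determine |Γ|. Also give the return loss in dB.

|Γ| = (S − 1)/(S + 1) = (9.07 − 1)/(9.07 + 1) = 8.07/10.1
RL = −20·log₁₀|Γ| = −20·log₁₀(0.801)

|Γ| ≈ 0.801; return loss ≈ 1.92 dB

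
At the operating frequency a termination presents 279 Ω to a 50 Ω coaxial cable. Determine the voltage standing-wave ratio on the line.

VSWR ≈ 5.58

Γ = (279 − 50)/(279 + 50) = 0.696
VSWR = (1 + 0.696)/(1 − 0.696)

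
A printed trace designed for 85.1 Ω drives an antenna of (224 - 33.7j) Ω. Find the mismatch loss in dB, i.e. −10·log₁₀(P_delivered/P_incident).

Γ = (138.9 − j33.7)/(309.1 − j33.7), |Γ| = 0.46
|Γ|² = 0.211, so P_del/P_inc = 1 − |Γ|² = 0.789
ML = −10·log₁₀(1 − |Γ|²)

mismatch loss ≈ 1.03 dB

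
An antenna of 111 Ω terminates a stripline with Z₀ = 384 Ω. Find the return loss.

Γ = (111 − 384)/(111 + 384) = -0.552
RL = −20·log₁₀|Γ| = −20·log₁₀(0.552)

RL ≈ 5.17 dB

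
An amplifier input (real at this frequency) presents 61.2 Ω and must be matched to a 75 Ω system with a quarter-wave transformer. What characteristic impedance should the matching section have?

Z_qwt = √(Z_0·R_L) = √(75 × 61.2) = √4590

Z_qwt ≈ 67.7 Ω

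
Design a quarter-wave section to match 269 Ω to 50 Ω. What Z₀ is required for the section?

Z_qwt ≈ 116 Ω

Z_qwt = √(Z_0·R_L) = √(50 × 269) = √13450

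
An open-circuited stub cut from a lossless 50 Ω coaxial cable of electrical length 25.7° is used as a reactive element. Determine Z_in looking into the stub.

Z_in ≈ −j104 Ω

tan(βl) = 0.481
For an open-circuited stub, Z_in = −jZ_0·cot(βl) = −jZ_0/tan(βl)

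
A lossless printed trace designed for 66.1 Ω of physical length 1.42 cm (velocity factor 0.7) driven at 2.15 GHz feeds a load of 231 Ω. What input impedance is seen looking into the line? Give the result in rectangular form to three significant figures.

λ = v/f = 0.7·c / 2.15 GHz = 0.0977 m
βl = 2π·l/λ = 2π × 0.145 = 52.3°
tan(βl) = tan(52.3°) = 1.3
Z_in = Z_0·(Z_L + jZ_0·tanβl)/(Z_0 + jZ_L·tanβl)
     = 66.1·(231 + j85.6)/(66.1 + j299)

Z_in ≈ 28.8 − j44.7 Ω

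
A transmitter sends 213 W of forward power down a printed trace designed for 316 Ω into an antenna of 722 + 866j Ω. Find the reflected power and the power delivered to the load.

|Γ| = |(406 + j866)/(1038 + j866)| = 0.708
|Γ|² = 0.501
P_refl = |Γ|²·P_inc = 107 W, P_del = (1 − |Γ|²)·P_inc = 106 W

P_reflected ≈ 107 W; P_delivered ≈ 106 W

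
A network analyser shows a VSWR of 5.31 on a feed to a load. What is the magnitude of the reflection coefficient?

|Γ| ≈ 0.683

|Γ| = (S − 1)/(S + 1) = (5.31 − 1)/(5.31 + 1) = 4.31/6.31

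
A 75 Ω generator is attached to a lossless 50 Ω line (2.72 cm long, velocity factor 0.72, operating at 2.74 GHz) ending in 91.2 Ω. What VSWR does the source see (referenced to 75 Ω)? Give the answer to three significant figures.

λ = v/f = 0.72·c / 2.74 GHz = 0.0788 m
βl = 2π·l/λ = 2π × 0.345 = 124°
tan(βl) = -1.47
Z_in = Z_0·(Z_L + jZ_0·tanβl)/(Z_0 + jZ_L·tanβl) = 35.2 + j20.9 Ω
Γ_s = (Z_in − Z_s)/(Z_in + Z_s) = (-39.8 + j20.9)/(110 + j20.9), |Γ_s| = 0.401
VSWR = (1 + |Γ_s|)/(1 − |Γ_s|)

VSWR ≈ 2.34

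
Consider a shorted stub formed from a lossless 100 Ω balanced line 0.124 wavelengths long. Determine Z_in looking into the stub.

βl = 2π × 0.124 = 44.6°
tan(βl) = 0.988
For a shorted stub, Z_in = jZ_0·tan(βl)

Z_in ≈ +j98.8 Ω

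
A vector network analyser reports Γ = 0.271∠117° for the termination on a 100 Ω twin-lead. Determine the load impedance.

Z_L = Z_0·(1 + Γ)/(1 − Γ) = 100·(0.877 + j0.241)/(1.12 − j0.241)

Z_L ≈ 70.2 + j36.6 Ω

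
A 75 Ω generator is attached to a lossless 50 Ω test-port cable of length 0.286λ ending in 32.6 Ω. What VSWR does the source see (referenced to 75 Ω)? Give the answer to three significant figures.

VSWR ≈ 1.21

βl = 2π × 0.286 = 103°
tan(βl) = -4.35
Z_in = Z_0·(Z_L + jZ_0·tanβl)/(Z_0 + jZ_L·tanβl) = 71.8 − j13.8 Ω
Γ_s = (Z_in − Z_s)/(Z_in + Z_s) = (-3.2 − j13.8)/(147 − j13.8), |Γ_s| = 0.0963
VSWR = (1 + |Γ_s|)/(1 − |Γ_s|)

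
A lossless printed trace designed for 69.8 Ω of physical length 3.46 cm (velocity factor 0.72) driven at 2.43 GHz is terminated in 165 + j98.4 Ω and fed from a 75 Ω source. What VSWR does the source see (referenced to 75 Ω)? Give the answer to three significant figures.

VSWR ≈ 3.39

λ = v/f = 0.72·c / 2.43 GHz = 0.0889 m
βl = 2π·l/λ = 2π × 0.389 = 140°
tan(βl) = -0.835
Z_in = Z_0·(Z_L + jZ_0·tanβl)/(Z_0 + jZ_L·tanβl) = 32.4 + j47.8 Ω
Γ_s = (Z_in − Z_s)/(Z_in + Z_s) = (-42.6 + j47.8)/(107 + j47.8), |Γ_s| = 0.545
VSWR = (1 + |Γ_s|)/(1 − |Γ_s|)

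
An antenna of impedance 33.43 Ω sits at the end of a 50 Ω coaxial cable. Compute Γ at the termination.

Γ = -0.199

Γ = (Z_L − Z_0)/(Z_L + Z_0) = (33.43 − 50)/(33.43 + 50) = -16.57/83.43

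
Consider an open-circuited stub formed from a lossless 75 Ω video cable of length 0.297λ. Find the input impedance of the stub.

βl = 2π × 0.297 = 107°
tan(βl) = -3.29
For an open-circuited stub, Z_in = −jZ_0·cot(βl) = −jZ_0/tan(βl)

Z_in ≈ +j22.8 Ω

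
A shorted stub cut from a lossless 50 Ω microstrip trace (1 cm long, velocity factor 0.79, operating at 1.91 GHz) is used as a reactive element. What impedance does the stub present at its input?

λ = v/f = 0.79·c / 1.91 GHz = 0.124 m
βl = 2π·l/λ = 2π × 0.0806 = 29°
tan(βl) = 0.555
For a shorted stub, Z_in = jZ_0·tan(βl)

Z_in ≈ +j27.7 Ω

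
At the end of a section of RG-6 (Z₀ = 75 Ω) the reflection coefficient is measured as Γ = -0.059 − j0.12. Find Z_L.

Z_L ≈ 64.8 − j15.8 Ω

Z_L = Z_0·(1 + Γ)/(1 − Γ) = 75·(0.941 − j0.12)/(1.06 + j0.12)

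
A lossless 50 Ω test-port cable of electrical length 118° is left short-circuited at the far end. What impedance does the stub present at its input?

Z_in ≈ −j94 Ω

tan(βl) = -1.88
For a short-circuited stub, Z_in = jZ_0·tan(βl)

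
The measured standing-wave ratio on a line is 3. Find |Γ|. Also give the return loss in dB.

|Γ| = (S − 1)/(S + 1) = (3 − 1)/(3 + 1) = 2/4
RL = −20·log₁₀|Γ| = −20·log₁₀(0.5)

|Γ| ≈ 0.5; return loss ≈ 6.02 dB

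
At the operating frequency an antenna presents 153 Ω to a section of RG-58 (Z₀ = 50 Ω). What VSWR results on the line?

VSWR ≈ 3.06

Γ = (153 − 50)/(153 + 50) = 0.507
VSWR = (1 + 0.507)/(1 − 0.507)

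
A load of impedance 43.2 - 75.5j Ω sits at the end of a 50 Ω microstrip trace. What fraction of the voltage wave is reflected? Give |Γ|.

Γ = (Z_L − Z_0)/(Z_L + Z_0) = (-6.8 − j75.5)/(93.2 − j75.5)
|Γ| = 75.8/120

|Γ| ≈ 0.632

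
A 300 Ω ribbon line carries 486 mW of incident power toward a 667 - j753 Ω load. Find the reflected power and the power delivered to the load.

|Γ| = |(367 − j753)/(967 − j753)| = 0.683
|Γ|² = 0.467
P_refl = |Γ|²·P_inc = 227 mW, P_del = (1 − |Γ|²)·P_inc = 259 mW

P_reflected ≈ 227 mW; P_delivered ≈ 259 mW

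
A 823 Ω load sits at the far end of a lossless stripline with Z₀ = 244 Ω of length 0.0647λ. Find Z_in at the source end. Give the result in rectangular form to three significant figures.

βl = 2π × 0.0647 = 23.3°
tan(βl) = tan(23.3°) = 0.431
Z_in = Z_0·(Z_L + jZ_0·tanβl)/(Z_0 + jZ_L·tanβl)
     = 244·(823 + j105)/(244 + j354)

Z_in ≈ 314 − j351 Ω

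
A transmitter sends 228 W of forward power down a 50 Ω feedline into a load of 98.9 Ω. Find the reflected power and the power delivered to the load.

P_reflected ≈ 24.6 W; P_delivered ≈ 203 W

Γ = (98.9 − 50)/(98.9 + 50) = 0.328
|Γ|² = 0.108
P_refl = |Γ|²·P_inc = 24.6 W, P_del = (1 − |Γ|²)·P_inc = 203 W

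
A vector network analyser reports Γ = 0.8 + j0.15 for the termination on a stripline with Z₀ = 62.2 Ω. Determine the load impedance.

Z_L = Z_0·(1 + Γ)/(1 − Γ) = 62.2·(1.8 + j0.15)/(0.2 − j0.15)

Z_L ≈ 336 + j299 Ω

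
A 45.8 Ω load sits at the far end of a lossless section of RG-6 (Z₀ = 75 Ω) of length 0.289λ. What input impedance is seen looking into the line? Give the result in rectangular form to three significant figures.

βl = 2π × 0.289 = 104°
tan(βl) = tan(104°) = -4
Z_in = Z_0·(Z_L + jZ_0·tanβl)/(Z_0 + jZ_L·tanβl)
     = 75·(45.8 − j300)/(75 − j183)

Z_in ≈ 112 − j27 Ω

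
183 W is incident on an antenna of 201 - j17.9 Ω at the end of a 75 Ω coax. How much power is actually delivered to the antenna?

P_delivered ≈ 144 W

|Γ| = |(126 − j17.9)/(276 − j17.9)| = 0.46
|Γ|² = 0.212
P_refl = |Γ|²·P_inc = 38.7 W, P_del = (1 − |Γ|²)·P_inc = 144 W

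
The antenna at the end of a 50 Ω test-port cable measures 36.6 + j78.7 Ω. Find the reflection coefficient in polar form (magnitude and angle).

Γ ≈ 0.682 ∠ 57.4°

Γ = (Z_L − Z_0)/(Z_L + Z_0) = (-13.4 + j78.7)/(86.6 + j78.7)
|Γ| = 79.8/117 = 0.682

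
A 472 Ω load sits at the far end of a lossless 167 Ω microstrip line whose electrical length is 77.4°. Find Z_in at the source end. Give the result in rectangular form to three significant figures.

Z_in ≈ 61.7 − j32.5 Ω

tan(βl) = tan(77.4°) = 4.47
Z_in = Z_0·(Z_L + jZ_0·tanβl)/(Z_0 + jZ_L·tanβl)
     = 167·(472 + j747)/(167 + j2110)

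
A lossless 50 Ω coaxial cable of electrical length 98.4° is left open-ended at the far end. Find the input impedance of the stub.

Z_in ≈ +j7.38 Ω

tan(βl) = -6.77
For an open-ended stub, Z_in = −jZ_0·cot(βl) = −jZ_0/tan(βl)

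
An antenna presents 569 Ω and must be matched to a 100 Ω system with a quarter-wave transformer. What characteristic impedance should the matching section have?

Z_qwt = √(Z_0·R_L) = √(100 × 569) = √56900

Z_qwt ≈ 239 Ω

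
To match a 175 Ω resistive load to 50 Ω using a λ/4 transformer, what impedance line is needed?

Z_qwt ≈ 93.5 Ω

Z_qwt = √(Z_0·R_L) = √(50 × 175) = √8750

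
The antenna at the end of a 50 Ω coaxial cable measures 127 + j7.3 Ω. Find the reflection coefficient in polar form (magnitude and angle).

Γ = (Z_L − Z_0)/(Z_L + Z_0) = (77 + j7.3)/(177 + j7.3)
|Γ| = 77.3/177 = 0.437

Γ ≈ 0.437 ∠ 3.05°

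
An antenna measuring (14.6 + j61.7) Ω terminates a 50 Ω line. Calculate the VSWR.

VSWR ≈ 8.82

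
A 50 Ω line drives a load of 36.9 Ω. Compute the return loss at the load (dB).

Γ = (36.9 − 50)/(36.9 + 50) = -0.151
RL = −20·log₁₀|Γ| = −20·log₁₀(0.151)

RL ≈ 16.4 dB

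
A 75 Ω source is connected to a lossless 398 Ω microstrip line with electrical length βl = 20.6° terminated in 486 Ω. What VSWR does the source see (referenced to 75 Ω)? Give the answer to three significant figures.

tan(βl) = 0.376
Z_in = Z_0·(Z_L + jZ_0·tanβl)/(Z_0 + jZ_L·tanβl) = 458 − j60.7 Ω
Γ_s = (Z_in − Z_s)/(Z_in + Z_s) = (383 − j60.7)/(533 − j60.7), |Γ_s| = 0.723
VSWR = (1 + |Γ_s|)/(1 − |Γ_s|)

VSWR ≈ 6.22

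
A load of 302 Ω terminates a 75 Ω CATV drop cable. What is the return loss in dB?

Γ = (302 − 75)/(302 + 75) = 0.602
RL = −20·log₁₀|Γ| = −20·log₁₀(0.602)

RL ≈ 4.41 dB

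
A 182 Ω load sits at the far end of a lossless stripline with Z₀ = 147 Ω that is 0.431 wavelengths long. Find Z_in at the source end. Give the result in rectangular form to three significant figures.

Z_in ≈ 166 + j27.3 Ω

βl = 2π × 0.431 = 155°
tan(βl) = tan(155°) = -0.463
Z_in = Z_0·(Z_L + jZ_0·tanβl)/(Z_0 + jZ_L·tanβl)
     = 147·(182 − j68)/(147 − j84.3)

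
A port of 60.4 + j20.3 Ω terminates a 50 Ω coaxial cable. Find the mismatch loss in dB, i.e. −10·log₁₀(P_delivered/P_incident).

mismatch loss ≈ 0.183 dB

Γ = (10.4 + j20.3)/(110.4 + j20.3), |Γ| = 0.203
|Γ|² = 0.0413, so P_del/P_inc = 1 − |Γ|² = 0.959
ML = −10·log₁₀(1 − |Γ|²)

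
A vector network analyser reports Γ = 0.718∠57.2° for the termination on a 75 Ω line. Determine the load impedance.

Z_L = Z_0·(1 + Γ)/(1 − Γ) = 75·(1.39 + j0.604)/(0.611 − j0.604)

Z_L ≈ 49.3 + j123 Ω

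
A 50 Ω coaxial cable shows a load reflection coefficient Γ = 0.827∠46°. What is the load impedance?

Z_L = Z_0·(1 + Γ)/(1 − Γ) = 50·(1.57 + j0.595)/(0.426 − j0.595)

Z_L ≈ 29.5 + j111 Ω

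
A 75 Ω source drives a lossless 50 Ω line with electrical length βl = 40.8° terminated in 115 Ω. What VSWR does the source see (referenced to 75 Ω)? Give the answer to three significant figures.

VSWR ≈ 2.44

tan(βl) = 0.863
Z_in = Z_0·(Z_L + jZ_0·tanβl)/(Z_0 + jZ_L·tanβl) = 40.6 − j37.5 Ω
Γ_s = (Z_in − Z_s)/(Z_in + Z_s) = (-34.4 − j37.5)/(116 − j37.5), |Γ_s| = 0.418
VSWR = (1 + |Γ_s|)/(1 − |Γ_s|)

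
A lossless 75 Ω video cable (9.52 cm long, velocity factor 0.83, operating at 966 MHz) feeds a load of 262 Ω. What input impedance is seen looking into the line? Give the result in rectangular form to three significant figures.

λ = v/f = 0.83·c / 966 MHz = 0.258 m
βl = 2π·l/λ = 2π × 0.369 = 133°
tan(βl) = tan(133°) = -1.07
Z_in = Z_0·(Z_L + jZ_0·tanβl)/(Z_0 + jZ_L·tanβl)
     = 75·(262 − j80.5)/(75 − j281)

Z_in ≈ 37.4 + j59.9 Ω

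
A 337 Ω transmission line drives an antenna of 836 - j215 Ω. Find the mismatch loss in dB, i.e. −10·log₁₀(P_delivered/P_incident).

mismatch loss ≈ 1.01 dB

Γ = (499 − j215)/(1173 − j215), |Γ| = 0.456
|Γ|² = 0.208, so P_del/P_inc = 1 − |Γ|² = 0.792
ML = −10·log₁₀(1 − |Γ|²)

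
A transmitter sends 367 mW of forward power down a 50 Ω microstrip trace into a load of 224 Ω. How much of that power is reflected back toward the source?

P_reflected ≈ 148 mW

Γ = (224 − 50)/(224 + 50) = 0.635
|Γ|² = 0.403
P_refl = |Γ|²·P_inc = 148 mW, P_del = (1 − |Γ|²)·P_inc = 219 mW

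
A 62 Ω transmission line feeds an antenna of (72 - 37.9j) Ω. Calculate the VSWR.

VSWR ≈ 1.78

Γ = (Z_L − Z_0)/(Z_L + Z_0) = (10 − j37.9)/(134 − j37.9)
|Γ| = 39.2/139 = 0.281
VSWR = (1 + |Γ|)/(1 − |Γ|) = 1.28/0.719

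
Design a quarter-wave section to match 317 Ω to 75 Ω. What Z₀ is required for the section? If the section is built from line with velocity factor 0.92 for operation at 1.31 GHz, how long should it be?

Z_qwt = √(Z_0·R_L) = √(75 × 317) = √23780
λ = 0.92·c/f = 0.211 m, so l = λ/4 = 0.0527 m

Z_qwt ≈ 154 Ω; length ≈ 5.27 cm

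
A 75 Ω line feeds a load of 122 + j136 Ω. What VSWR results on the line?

VSWR ≈ 4.01

Γ = (Z_L − Z_0)/(Z_L + Z_0) = (47 + j136)/(197 + j136)
|Γ| = 144/239 = 0.601
VSWR = (1 + |Γ|)/(1 − |Γ|) = 1.6/0.399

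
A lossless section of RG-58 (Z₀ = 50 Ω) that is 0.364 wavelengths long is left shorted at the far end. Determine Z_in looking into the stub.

Z_in ≈ −j57.4 Ω

βl = 2π × 0.364 = 131°
tan(βl) = -1.15
For a shorted stub, Z_in = jZ_0·tan(βl)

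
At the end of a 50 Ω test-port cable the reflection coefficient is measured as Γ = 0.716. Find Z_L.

Z_L = Z_0·(1 + Γ)/(1 − Γ) = 50·(1.72)/(0.284)

Z_L ≈ 302 Ω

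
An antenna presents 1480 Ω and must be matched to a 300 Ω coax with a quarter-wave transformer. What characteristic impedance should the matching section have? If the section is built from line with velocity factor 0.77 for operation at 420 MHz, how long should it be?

Z_qwt = √(Z_0·R_L) = √(300 × 1480) = √444000
λ = 0.77·c/f = 0.55 m, so l = λ/4 = 0.138 m

Z_qwt ≈ 666 Ω; length ≈ 13.8 cm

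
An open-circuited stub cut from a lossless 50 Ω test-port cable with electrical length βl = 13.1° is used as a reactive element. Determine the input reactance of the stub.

X_in ≈ -215 Ω (capacitive)

tan(βl) = 0.233
For an open-circuited stub, Z_in = −jZ_0·cot(βl) = −jZ_0/tan(βl)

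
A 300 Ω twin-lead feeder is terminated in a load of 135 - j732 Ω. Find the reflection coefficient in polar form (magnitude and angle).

Γ ≈ 0.881 ∠ -43.4°

Γ = (Z_L − Z_0)/(Z_L + Z_0) = (-165 − j732)/(435 − j732)
|Γ| = 750/851 = 0.881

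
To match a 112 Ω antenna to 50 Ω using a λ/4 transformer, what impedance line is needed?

Z_qwt = √(Z_0·R_L) = √(50 × 112) = √5600

Z_qwt ≈ 74.8 Ω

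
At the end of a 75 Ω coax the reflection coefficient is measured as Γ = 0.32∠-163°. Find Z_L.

Z_L = Z_0·(1 + Γ)/(1 − Γ) = 75·(0.694 − j0.0936)/(1.31 + j0.0936)

Z_L ≈ 39.3 − j8.19 Ω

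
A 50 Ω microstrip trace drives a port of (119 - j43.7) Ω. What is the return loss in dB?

RL ≈ 6.6 dB

Γ = (69 − j43.7)/(169 − j43.7), |Γ| = 0.468
RL = −20·log₁₀|Γ| = −20·log₁₀(0.468)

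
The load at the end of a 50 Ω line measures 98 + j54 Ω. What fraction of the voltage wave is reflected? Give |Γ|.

Γ = (Z_L − Z_0)/(Z_L + Z_0) = (48 + j54)/(148 + j54)
|Γ| = 72.2/158

|Γ| ≈ 0.459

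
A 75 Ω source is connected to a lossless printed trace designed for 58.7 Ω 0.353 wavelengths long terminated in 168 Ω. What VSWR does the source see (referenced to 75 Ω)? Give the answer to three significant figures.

βl = 2π × 0.353 = 127°
tan(βl) = -1.32
Z_in = Z_0·(Z_L + jZ_0·tanβl)/(Z_0 + jZ_L·tanβl) = 30.1 + j36.4 Ω
Γ_s = (Z_in − Z_s)/(Z_in + Z_s) = (-44.9 + j36.4)/(105 + j36.4), |Γ_s| = 0.519
VSWR = (1 + |Γ_s|)/(1 − |Γ_s|)

VSWR ≈ 3.16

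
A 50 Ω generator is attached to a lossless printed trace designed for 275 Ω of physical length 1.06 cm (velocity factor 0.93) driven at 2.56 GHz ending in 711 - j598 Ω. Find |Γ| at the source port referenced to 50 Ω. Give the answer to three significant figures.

λ = v/f = 0.93·c / 2.56 GHz = 0.109 m
βl = 2π·l/λ = 2π × 0.0973 = 35°
tan(βl) = 0.701
Z_in = Z_0·(Z_L + jZ_0·tanβl)/(Z_0 + jZ_L·tanβl) = 110 − j239 Ω
Γ_s = (Z_in − Z_s)/(Z_in + Z_s) = (59.9 − j239)/(160 − j239), |Γ_s| = 0.857

|Γ| ≈ 0.857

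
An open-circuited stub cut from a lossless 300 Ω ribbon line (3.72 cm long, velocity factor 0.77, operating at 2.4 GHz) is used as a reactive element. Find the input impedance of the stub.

λ = v/f = 0.77·c / 2.4 GHz = 0.0963 m
βl = 2π·l/λ = 2π × 0.386 = 139°
tan(βl) = -0.865
For an open-circuited stub, Z_in = −jZ_0·cot(βl) = −jZ_0/tan(βl)

Z_in ≈ +j347 Ω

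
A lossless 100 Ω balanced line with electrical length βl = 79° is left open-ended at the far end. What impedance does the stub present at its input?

tan(βl) = 5.14
For an open-ended stub, Z_in = −jZ_0·cot(βl) = −jZ_0/tan(βl)

Z_in ≈ −j19.4 Ω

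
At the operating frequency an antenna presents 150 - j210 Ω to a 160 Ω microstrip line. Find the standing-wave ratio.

Γ = (Z_L − Z_0)/(Z_L + Z_0) = (-10 − j210)/(310 − j210)
|Γ| = 210/374 = 0.561
VSWR = (1 + |Γ|)/(1 − |Γ|) = 1.56/0.439

VSWR ≈ 3.56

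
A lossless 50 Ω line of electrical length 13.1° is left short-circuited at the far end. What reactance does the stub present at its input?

X_in ≈ 11.6 Ω (inductive)

tan(βl) = 0.233
For a short-circuited stub, Z_in = jZ_0·tan(βl)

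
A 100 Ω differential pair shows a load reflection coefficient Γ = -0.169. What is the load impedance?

Z_L = Z_0·(1 + Γ)/(1 − Γ) = 100·(0.831)/(1.17)

Z_L ≈ 71.1 Ω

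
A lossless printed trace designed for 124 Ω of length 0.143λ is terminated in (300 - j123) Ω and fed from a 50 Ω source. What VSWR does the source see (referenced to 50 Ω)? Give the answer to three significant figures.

VSWR ≈ 2.94

βl = 2π × 0.143 = 51.5°
tan(βl) = 1.26
Z_in = Z_0·(Z_L + jZ_0·tanβl)/(Z_0 + jZ_L·tanβl) = 54.2 − j58.7 Ω
Γ_s = (Z_in − Z_s)/(Z_in + Z_s) = (4.15 − j58.7)/(104 − j58.7), |Γ_s| = 0.492
VSWR = (1 + |Γ_s|)/(1 − |Γ_s|)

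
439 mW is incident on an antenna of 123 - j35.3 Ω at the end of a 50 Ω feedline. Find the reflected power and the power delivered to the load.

|Γ| = |(73 − j35.3)/(173 − j35.3)| = 0.459
|Γ|² = 0.211
P_refl = |Γ|²·P_inc = 92.6 mW, P_del = (1 − |Γ|²)·P_inc = 346 mW

P_reflected ≈ 92.6 mW; P_delivered ≈ 346 mW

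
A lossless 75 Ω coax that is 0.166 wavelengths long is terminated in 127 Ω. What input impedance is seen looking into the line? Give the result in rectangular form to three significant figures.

Z_in ≈ 53.1 − j25.5 Ω

βl = 2π × 0.166 = 59.8°
tan(βl) = tan(59.8°) = 1.72
Z_in = Z_0·(Z_L + jZ_0·tanβl)/(Z_0 + jZ_L·tanβl)
     = 75·(127 + j129)/(75 + j218)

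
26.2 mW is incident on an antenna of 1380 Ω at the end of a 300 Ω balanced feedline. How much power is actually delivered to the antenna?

P_delivered ≈ 15.4 mW

Γ = (1380 − 300)/(1380 + 300) = 0.643
|Γ|² = 0.413
P_refl = |Γ|²·P_inc = 10.8 mW, P_del = (1 − |Γ|²)·P_inc = 15.4 mW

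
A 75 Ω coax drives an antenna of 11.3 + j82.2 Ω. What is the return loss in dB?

RL ≈ 1.18 dB

Γ = (-63.7 + j82.2)/(86.3 + j82.2), |Γ| = 0.873
RL = −20·log₁₀|Γ| = −20·log₁₀(0.873)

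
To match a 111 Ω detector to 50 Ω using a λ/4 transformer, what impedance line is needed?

Z_qwt ≈ 74.5 Ω

Z_qwt = √(Z_0·R_L) = √(50 × 111) = √5550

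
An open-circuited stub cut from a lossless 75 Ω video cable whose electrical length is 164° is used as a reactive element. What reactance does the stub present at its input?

X_in ≈ 262 Ω (inductive)

tan(βl) = -0.287
For an open-circuited stub, Z_in = −jZ_0·cot(βl) = −jZ_0/tan(βl)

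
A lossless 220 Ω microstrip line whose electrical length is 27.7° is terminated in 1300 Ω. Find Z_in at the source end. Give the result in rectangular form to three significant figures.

tan(βl) = tan(27.7°) = 0.525
Z_in = Z_0·(Z_L + jZ_0·tanβl)/(Z_0 + jZ_L·tanβl)
     = 220·(1300 + j116)/(220 + j683)

Z_in ≈ 156 − j369 Ω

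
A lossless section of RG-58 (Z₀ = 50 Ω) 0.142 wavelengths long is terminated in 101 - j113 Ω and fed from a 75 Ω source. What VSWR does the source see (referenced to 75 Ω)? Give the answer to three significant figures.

VSWR ≈ 6.58

βl = 2π × 0.142 = 51.1°
tan(βl) = 1.24
Z_in = Z_0·(Z_L + jZ_0·tanβl)/(Z_0 + jZ_L·tanβl) = 12.4 − j21.6 Ω
Γ_s = (Z_in − Z_s)/(Z_in + Z_s) = (-62.6 − j21.6)/(87.4 − j21.6), |Γ_s| = 0.736
VSWR = (1 + |Γ_s|)/(1 − |Γ_s|)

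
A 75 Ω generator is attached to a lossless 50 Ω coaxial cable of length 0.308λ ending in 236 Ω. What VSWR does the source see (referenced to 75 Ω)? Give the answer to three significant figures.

VSWR ≈ 6.59

βl = 2π × 0.308 = 111°
tan(βl) = -2.62
Z_in = Z_0·(Z_L + jZ_0·tanβl)/(Z_0 + jZ_L·tanβl) = 12.1 + j18.1 Ω
Γ_s = (Z_in − Z_s)/(Z_in + Z_s) = (-62.9 + j18.1)/(87.1 + j18.1), |Γ_s| = 0.737
VSWR = (1 + |Γ_s|)/(1 − |Γ_s|)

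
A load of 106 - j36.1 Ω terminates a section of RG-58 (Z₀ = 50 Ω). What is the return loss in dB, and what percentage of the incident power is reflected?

Γ = (56 − j36.1)/(156 − j36.1), |Γ| = 0.416
RL = −20·log₁₀(0.416) = 7.62 dB
P_refl/P_inc = |Γ|² = 0.173

RL ≈ 7.62 dB; 17.3% of incident power reflected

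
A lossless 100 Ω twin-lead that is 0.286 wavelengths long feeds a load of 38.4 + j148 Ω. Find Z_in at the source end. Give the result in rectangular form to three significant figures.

Z_in ≈ 13.2 − j35.6 Ω

βl = 2π × 0.286 = 103°
tan(βl) = tan(103°) = -4.35
Z_in = Z_0·(Z_L + jZ_0·tanβl)/(Z_0 + jZ_L·tanβl)
     = 100·(38.4 − j287)/(743 − j167)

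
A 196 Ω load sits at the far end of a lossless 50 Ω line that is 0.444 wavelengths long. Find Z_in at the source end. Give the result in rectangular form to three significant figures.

Z_in ≈ 72.4 + j85.9 Ω

βl = 2π × 0.444 = 160°
tan(βl) = tan(160°) = -0.367
Z_in = Z_0·(Z_L + jZ_0·tanβl)/(Z_0 + jZ_L·tanβl)
     = 50·(196 − j18.4)/(50 − j72)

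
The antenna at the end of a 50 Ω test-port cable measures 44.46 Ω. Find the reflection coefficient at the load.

Γ = -0.0586

Γ = (Z_L − Z_0)/(Z_L + Z_0) = (44.46 − 50)/(44.46 + 50) = -5.54/94.46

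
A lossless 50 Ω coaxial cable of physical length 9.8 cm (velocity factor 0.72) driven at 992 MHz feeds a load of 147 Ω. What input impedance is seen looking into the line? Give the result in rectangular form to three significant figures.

Z_in ≈ 85.1 + j64.9 Ω

λ = v/f = 0.72·c / 992 MHz = 0.218 m
βl = 2π·l/λ = 2π × 0.45 = 162°
tan(βl) = tan(162°) = -0.324
Z_in = Z_0·(Z_L + jZ_0·tanβl)/(Z_0 + jZ_L·tanβl)
     = 50·(147 − j16.2)/(50 − j47.7)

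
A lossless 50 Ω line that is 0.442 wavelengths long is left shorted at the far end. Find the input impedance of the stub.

βl = 2π × 0.442 = 159°
tan(βl) = -0.381
For a shorted stub, Z_in = jZ_0·tan(βl)

Z_in ≈ −j19.1 Ω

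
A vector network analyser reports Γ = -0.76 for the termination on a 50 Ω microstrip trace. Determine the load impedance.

Z_L ≈ 6.82 Ω

Z_L = Z_0·(1 + Γ)/(1 − Γ) = 50·(0.24)/(1.76)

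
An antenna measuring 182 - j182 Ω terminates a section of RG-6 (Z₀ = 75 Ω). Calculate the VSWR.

VSWR ≈ 5.07

Γ = (Z_L − Z_0)/(Z_L + Z_0) = (107 − j182)/(257 − j182)
|Γ| = 211/315 = 0.67
VSWR = (1 + |Γ|)/(1 − |Γ|) = 1.67/0.33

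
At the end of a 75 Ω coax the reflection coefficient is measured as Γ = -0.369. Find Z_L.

Z_L ≈ 34.6 Ω

Z_L = Z_0·(1 + Γ)/(1 − Γ) = 75·(0.631)/(1.37)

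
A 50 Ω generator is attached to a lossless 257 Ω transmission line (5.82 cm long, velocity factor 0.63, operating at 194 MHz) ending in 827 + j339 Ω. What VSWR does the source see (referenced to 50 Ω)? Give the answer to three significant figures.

VSWR ≈ 18.4

λ = v/f = 0.63·c / 194 MHz = 0.974 m
βl = 2π·l/λ = 2π × 0.0597 = 21.5°
tan(βl) = 0.394
Z_in = Z_0·(Z_L + jZ_0·tanβl)/(Z_0 + jZ_L·tanβl) = 520 − j455 Ω
Γ_s = (Z_in − Z_s)/(Z_in + Z_s) = (470 − j455)/(570 − j455), |Γ_s| = 0.897
VSWR = (1 + |Γ_s|)/(1 − |Γ_s|)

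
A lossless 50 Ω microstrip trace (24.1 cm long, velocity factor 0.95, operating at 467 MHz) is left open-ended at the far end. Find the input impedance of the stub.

λ = v/f = 0.95·c / 467 MHz = 0.61 m
βl = 2π·l/λ = 2π × 0.395 = 142°
tan(βl) = -0.777
For an open-ended stub, Z_in = −jZ_0·cot(βl) = −jZ_0/tan(βl)

Z_in ≈ +j64.4 Ω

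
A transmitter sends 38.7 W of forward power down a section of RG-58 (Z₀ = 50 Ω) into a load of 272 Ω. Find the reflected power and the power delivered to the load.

P_reflected ≈ 18.4 W; P_delivered ≈ 20.3 W

Γ = (272 − 50)/(272 + 50) = 0.689
|Γ|² = 0.475
P_refl = |Γ|²·P_inc = 18.4 W, P_del = (1 − |Γ|²)·P_inc = 20.3 W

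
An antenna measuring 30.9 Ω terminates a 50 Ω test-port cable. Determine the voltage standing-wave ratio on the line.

VSWR ≈ 1.62

Γ = (30.9 − 50)/(30.9 + 50) = -0.236
VSWR = (1 + 0.236)/(1 − 0.236)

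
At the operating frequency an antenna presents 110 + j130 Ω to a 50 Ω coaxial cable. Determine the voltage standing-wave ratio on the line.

Γ = (Z_L − Z_0)/(Z_L + Z_0) = (60 + j130)/(160 + j130)
|Γ| = 143/206 = 0.695
VSWR = (1 + |Γ|)/(1 − |Γ|) = 1.69/0.305

VSWR ≈ 5.55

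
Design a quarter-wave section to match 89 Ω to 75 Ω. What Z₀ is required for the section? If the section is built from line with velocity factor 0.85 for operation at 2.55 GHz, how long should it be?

Z_qwt ≈ 81.7 Ω; length ≈ 2.5 cm

Z_qwt = √(Z_0·R_L) = √(75 × 89) = √6675
λ = 0.85·c/f = 0.1 m, so l = λ/4 = 0.025 m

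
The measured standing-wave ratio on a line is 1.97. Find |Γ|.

|Γ| = (S − 1)/(S + 1) = (1.97 − 1)/(1.97 + 1) = 0.97/2.97

|Γ| ≈ 0.327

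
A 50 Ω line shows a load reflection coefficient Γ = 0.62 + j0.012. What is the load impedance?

Z_L = Z_0·(1 + Γ)/(1 − Γ) = 50·(1.62 + j0.012)/(0.38 − j0.012)

Z_L ≈ 213 + j8.3 Ω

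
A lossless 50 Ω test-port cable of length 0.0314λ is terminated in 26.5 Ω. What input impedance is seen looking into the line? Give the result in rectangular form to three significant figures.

βl = 2π × 0.0314 = 11.3°
tan(βl) = tan(11.3°) = 0.2
Z_in = Z_0·(Z_L + jZ_0·tanβl)/(Z_0 + jZ_L·tanβl)
     = 50·(26.5 + j9.99)/(50 + j5.3)

Z_in ≈ 27.3 + j7.11 Ω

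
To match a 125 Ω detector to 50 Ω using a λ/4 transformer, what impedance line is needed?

Z_qwt ≈ 79.1 Ω

Z_qwt = √(Z_0·R_L) = √(50 × 125) = √6250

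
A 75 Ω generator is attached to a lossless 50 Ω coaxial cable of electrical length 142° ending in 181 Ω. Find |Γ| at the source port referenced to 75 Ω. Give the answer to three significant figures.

tan(βl) = -0.781
Z_in = Z_0·(Z_L + jZ_0·tanβl)/(Z_0 + jZ_L·tanβl) = 32.4 + j52.5 Ω
Γ_s = (Z_in − Z_s)/(Z_in + Z_s) = (-42.6 + j52.5)/(107 + j52.5), |Γ_s| = 0.566

|Γ| ≈ 0.566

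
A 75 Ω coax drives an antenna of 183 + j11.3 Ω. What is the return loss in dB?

RL ≈ 7.52 dB

Γ = (108 + j11.3)/(258 + j11.3), |Γ| = 0.42
RL = −20·log₁₀|Γ| = −20·log₁₀(0.42)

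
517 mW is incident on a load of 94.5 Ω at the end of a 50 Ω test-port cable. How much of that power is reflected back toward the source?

P_reflected ≈ 49 mW

Γ = (94.5 − 50)/(94.5 + 50) = 0.308
|Γ|² = 0.0948
P_refl = |Γ|²·P_inc = 49 mW, P_del = (1 − |Γ|²)·P_inc = 468 mW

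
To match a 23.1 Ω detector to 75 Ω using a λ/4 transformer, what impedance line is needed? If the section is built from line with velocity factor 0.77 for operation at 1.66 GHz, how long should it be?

Z_qwt = √(Z_0·R_L) = √(75 × 23.1) = √1732
λ = 0.77·c/f = 0.139 m, so l = λ/4 = 0.0348 m

Z_qwt ≈ 41.6 Ω; length ≈ 3.48 cm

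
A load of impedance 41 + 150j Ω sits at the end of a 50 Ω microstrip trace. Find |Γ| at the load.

|Γ| ≈ 0.857

Γ = (Z_L − Z_0)/(Z_L + Z_0) = (-9 + j150)/(91 + j150)
|Γ| = 150/175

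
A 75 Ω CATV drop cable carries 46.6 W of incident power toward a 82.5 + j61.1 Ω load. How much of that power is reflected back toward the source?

|Γ| = |(7.5 + j61.1)/(157.5 + j61.1)| = 0.364
|Γ|² = 0.133
P_refl = |Γ|²·P_inc = 6.19 W, P_del = (1 − |Γ|²)·P_inc = 40.4 W

P_reflected ≈ 6.19 W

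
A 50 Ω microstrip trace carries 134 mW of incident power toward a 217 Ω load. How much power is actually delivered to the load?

Γ = (217 − 50)/(217 + 50) = 0.625
|Γ|² = 0.391
P_refl = |Γ|²·P_inc = 52.4 mW, P_del = (1 − |Γ|²)·P_inc = 81.6 mW

P_delivered ≈ 81.6 mW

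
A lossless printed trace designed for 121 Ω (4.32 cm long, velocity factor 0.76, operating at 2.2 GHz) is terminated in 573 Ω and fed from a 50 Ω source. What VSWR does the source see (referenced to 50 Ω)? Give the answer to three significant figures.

VSWR ≈ 9.18

λ = v/f = 0.76·c / 2.2 GHz = 0.104 m
βl = 2π·l/λ = 2π × 0.417 = 150°
tan(βl) = -0.576
Z_in = Z_0·(Z_L + jZ_0·tanβl)/(Z_0 + jZ_L·tanβl) = 90.4 + j177 Ω
Γ_s = (Z_in − Z_s)/(Z_in + Z_s) = (40.4 + j177)/(140 + j177), |Γ_s| = 0.803
VSWR = (1 + |Γ_s|)/(1 − |Γ_s|)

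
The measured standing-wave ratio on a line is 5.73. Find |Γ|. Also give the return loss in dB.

|Γ| ≈ 0.703; return loss ≈ 3.06 dB

|Γ| = (S − 1)/(S + 1) = (5.73 − 1)/(5.73 + 1) = 4.73/6.73
RL = −20·log₁₀|Γ| = −20·log₁₀(0.703)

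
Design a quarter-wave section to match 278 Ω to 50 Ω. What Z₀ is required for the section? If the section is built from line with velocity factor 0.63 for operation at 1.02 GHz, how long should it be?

Z_qwt ≈ 118 Ω; length ≈ 4.63 cm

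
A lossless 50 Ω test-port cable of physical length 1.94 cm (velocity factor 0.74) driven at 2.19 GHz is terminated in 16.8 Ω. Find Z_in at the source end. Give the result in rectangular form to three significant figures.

λ = v/f = 0.74·c / 2.19 GHz = 0.101 m
βl = 2π·l/λ = 2π × 0.191 = 68.9°
tan(βl) = tan(68.9°) = 2.59
Z_in = Z_0·(Z_L + jZ_0·tanβl)/(Z_0 + jZ_L·tanβl)
     = 50·(16.8 + j130)/(50 + j43.5)

Z_in ≈ 73.7 + j65.4 Ω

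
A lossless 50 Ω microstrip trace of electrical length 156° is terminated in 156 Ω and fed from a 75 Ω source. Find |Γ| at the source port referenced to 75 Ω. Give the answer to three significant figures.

tan(βl) = -0.445
Z_in = Z_0·(Z_L + jZ_0·tanβl)/(Z_0 + jZ_L·tanβl) = 63.8 + j66.4 Ω
Γ_s = (Z_in − Z_s)/(Z_in + Z_s) = (-11.2 + j66.4)/(139 + j66.4), |Γ_s| = 0.437

|Γ| ≈ 0.437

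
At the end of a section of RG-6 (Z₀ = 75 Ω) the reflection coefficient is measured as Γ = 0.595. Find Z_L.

Z_L = Z_0·(1 + Γ)/(1 − Γ) = 75·(1.59)/(0.405)

Z_L ≈ 295 Ω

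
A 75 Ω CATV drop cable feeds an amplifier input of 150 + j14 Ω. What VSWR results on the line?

VSWR ≈ 2.02

Γ = (Z_L − Z_0)/(Z_L + Z_0) = (75 + j14)/(225 + j14)
|Γ| = 76.3/225 = 0.338
VSWR = (1 + |Γ|)/(1 − |Γ|) = 1.34/0.662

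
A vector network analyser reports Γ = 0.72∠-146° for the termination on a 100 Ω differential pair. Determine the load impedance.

Z_L = Z_0·(1 + Γ)/(1 − Γ) = 100·(0.403 − j0.403)/(1.6 + j0.403)

Z_L ≈ 17.8 − j29.7 Ω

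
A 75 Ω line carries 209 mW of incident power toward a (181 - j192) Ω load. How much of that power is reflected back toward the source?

|Γ| = |(106 − j192)/(256 − j192)| = 0.685
|Γ|² = 0.47
P_refl = |Γ|²·P_inc = 98.2 mW, P_del = (1 − |Γ|²)·P_inc = 111 mW

P_reflected ≈ 98.2 mW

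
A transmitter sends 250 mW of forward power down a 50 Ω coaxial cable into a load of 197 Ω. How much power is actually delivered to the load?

Γ = (197 − 50)/(197 + 50) = 0.595
|Γ|² = 0.354
P_refl = |Γ|²·P_inc = 88.5 mW, P_del = (1 − |Γ|²)·P_inc = 161 mW

P_delivered ≈ 161 mW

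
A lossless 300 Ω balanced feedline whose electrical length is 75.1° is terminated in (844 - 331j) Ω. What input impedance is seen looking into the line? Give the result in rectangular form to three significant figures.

Z_in ≈ 92.3 − j34.9 Ω

tan(βl) = tan(75.1°) = 3.76
Z_in = Z_0·(Z_L + jZ_0·tanβl)/(Z_0 + jZ_L·tanβl)
     = 300·(844 + j796)/(1540 + j3170)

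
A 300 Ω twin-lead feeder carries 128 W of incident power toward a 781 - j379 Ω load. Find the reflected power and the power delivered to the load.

P_reflected ≈ 36.6 W; P_delivered ≈ 91.4 W

|Γ| = |(481 − j379)/(1081 − j379)| = 0.535
|Γ|² = 0.286
P_refl = |Γ|²·P_inc = 36.6 W, P_del = (1 − |Γ|²)·P_inc = 91.4 W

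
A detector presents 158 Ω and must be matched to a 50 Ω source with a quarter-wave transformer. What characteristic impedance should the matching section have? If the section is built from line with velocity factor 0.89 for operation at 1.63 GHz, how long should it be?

Z_qwt ≈ 88.9 Ω; length ≈ 4.1 cm

Z_qwt = √(Z_0·R_L) = √(50 × 158) = √7900
λ = 0.89·c/f = 0.164 m, so l = λ/4 = 0.041 m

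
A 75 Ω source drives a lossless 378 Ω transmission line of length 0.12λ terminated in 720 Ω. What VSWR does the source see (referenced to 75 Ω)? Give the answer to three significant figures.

VSWR ≈ 6.42

βl = 2π × 0.12 = 43.2°
tan(βl) = 0.939
Z_in = Z_0·(Z_L + jZ_0·tanβl)/(Z_0 + jZ_L·tanβl) = 323 − j222 Ω
Γ_s = (Z_in − Z_s)/(Z_in + Z_s) = (248 − j222)/(398 − j222), |Γ_s| = 0.73
VSWR = (1 + |Γ_s|)/(1 − |Γ_s|)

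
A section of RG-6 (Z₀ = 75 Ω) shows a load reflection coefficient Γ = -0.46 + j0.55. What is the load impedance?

Z_L = Z_0·(1 + Γ)/(1 − Γ) = 75·(0.54 + j0.55)/(1.46 − j0.55)

Z_L ≈ 15 + j33.9 Ω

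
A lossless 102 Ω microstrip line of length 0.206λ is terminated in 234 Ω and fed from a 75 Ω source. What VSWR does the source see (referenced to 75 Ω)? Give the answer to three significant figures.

βl = 2π × 0.206 = 74.2°
tan(βl) = 3.52
Z_in = Z_0·(Z_L + jZ_0·tanβl)/(Z_0 + jZ_L·tanβl) = 47.3 − j23.1 Ω
Γ_s = (Z_in − Z_s)/(Z_in + Z_s) = (-27.7 − j23.1)/(122 − j23.1), |Γ_s| = 0.29
VSWR = (1 + |Γ_s|)/(1 − |Γ_s|)

VSWR ≈ 1.82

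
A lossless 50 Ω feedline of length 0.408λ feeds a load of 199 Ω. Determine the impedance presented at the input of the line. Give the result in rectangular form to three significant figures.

βl = 2π × 0.408 = 147°
tan(βl) = tan(147°) = -0.652
Z_in = Z_0·(Z_L + jZ_0·tanβl)/(Z_0 + jZ_L·tanβl)
     = 50·(199 − j32.6)/(50 − j130)

Z_in ≈ 36.6 + j62.5 Ω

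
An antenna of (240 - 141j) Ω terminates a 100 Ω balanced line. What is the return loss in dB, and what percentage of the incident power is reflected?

RL ≈ 5.35 dB; 29.1% of incident power reflected

Γ = (140 − j141)/(340 − j141), |Γ| = 0.54
RL = −20·log₁₀(0.54) = 5.35 dB
P_refl/P_inc = |Γ|² = 0.291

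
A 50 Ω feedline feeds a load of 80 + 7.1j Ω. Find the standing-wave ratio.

VSWR ≈ 1.62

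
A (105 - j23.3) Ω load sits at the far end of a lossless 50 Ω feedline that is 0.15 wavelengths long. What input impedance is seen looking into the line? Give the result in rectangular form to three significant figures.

Z_in ≈ 27.5 − j20.7 Ω

βl = 2π × 0.15 = 54°
tan(βl) = tan(54°) = 1.38
Z_in = Z_0·(Z_L + jZ_0·tanβl)/(Z_0 + jZ_L·tanβl)
     = 50·(105 + j45.5)/(82.1 + j145)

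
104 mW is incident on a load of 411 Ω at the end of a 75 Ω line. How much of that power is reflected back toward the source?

Γ = (411 − 75)/(411 + 75) = 0.691
|Γ|² = 0.478
P_refl = |Γ|²·P_inc = 49.7 mW, P_del = (1 − |Γ|²)·P_inc = 54.3 mW

P_reflected ≈ 49.7 mW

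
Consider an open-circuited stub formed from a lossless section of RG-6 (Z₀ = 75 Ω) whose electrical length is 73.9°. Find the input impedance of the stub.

Z_in ≈ −j21.6 Ω

tan(βl) = 3.46
For an open-circuited stub, Z_in = −jZ_0·cot(βl) = −jZ_0/tan(βl)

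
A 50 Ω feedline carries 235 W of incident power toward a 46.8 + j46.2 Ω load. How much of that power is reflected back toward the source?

P_reflected ≈ 43.8 W

|Γ| = |(-3.2 + j46.2)/(96.8 + j46.2)| = 0.432
|Γ|² = 0.186
P_refl = |Γ|²·P_inc = 43.8 W, P_del = (1 − |Γ|²)·P_inc = 191 W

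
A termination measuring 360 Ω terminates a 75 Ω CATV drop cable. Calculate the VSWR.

VSWR ≈ 4.8

Γ = (360 − 75)/(360 + 75) = 0.655
VSWR = (1 + 0.655)/(1 − 0.655)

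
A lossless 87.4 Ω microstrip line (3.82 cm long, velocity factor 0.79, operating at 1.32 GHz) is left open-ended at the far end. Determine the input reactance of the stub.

λ = v/f = 0.79·c / 1.32 GHz = 0.18 m
βl = 2π·l/λ = 2π × 0.213 = 76.6°
tan(βl) = 4.2
For an open-ended stub, Z_in = −jZ_0·cot(βl) = −jZ_0/tan(βl)

X_in ≈ -20.8 Ω (capacitive)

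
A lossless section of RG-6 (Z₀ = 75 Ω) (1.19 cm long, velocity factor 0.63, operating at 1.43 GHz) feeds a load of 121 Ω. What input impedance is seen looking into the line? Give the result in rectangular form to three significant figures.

λ = v/f = 0.63·c / 1.43 GHz = 0.132 m
βl = 2π·l/λ = 2π × 0.09 = 32.4°
tan(βl) = tan(32.4°) = 0.635
Z_in = Z_0·(Z_L + jZ_0·tanβl)/(Z_0 + jZ_L·tanβl)
     = 75·(121 + j47.6)/(75 + j76.8)

Z_in ≈ 82.8 − j37.2 Ω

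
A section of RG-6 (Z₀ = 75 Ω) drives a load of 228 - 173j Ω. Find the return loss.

Γ = (153 − j173)/(303 − j173), |Γ| = 0.662
RL = −20·log₁₀|Γ| = −20·log₁₀(0.662)

RL ≈ 3.58 dB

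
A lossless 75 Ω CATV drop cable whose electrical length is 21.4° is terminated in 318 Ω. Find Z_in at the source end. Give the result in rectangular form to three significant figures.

tan(βl) = tan(21.4°) = 0.392
Z_in = Z_0·(Z_L + jZ_0·tanβl)/(Z_0 + jZ_L·tanβl)
     = 75·(318 + j29.4)/(75 + j125)

Z_in ≈ 97.5 − j133 Ω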